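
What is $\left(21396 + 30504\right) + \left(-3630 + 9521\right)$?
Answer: $57791$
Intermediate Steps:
$\left(21396 + 30504\right) + \left(-3630 + 9521\right) = 51900 + 5891 = 57791$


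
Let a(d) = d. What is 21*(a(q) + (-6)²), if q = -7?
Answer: 609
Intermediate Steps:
21*(a(q) + (-6)²) = 21*(-7 + (-6)²) = 21*(-7 + 36) = 21*29 = 609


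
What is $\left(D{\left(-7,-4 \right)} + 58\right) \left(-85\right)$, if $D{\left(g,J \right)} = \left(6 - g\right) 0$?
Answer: $-4930$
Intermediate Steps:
$D{\left(g,J \right)} = 0$
$\left(D{\left(-7,-4 \right)} + 58\right) \left(-85\right) = \left(0 + 58\right) \left(-85\right) = 58 \left(-85\right) = -4930$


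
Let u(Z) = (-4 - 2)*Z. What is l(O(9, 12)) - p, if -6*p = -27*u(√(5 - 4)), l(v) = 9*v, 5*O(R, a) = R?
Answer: 216/5 ≈ 43.200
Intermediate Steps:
O(R, a) = R/5
u(Z) = -6*Z
p = -27 (p = -(-9)*(-6*√(5 - 4))/2 = -(-9)*(-6*√1)/2 = -(-9)*(-6*1)/2 = -(-9)*(-6)/2 = -⅙*162 = -27)
l(O(9, 12)) - p = 9*((⅕)*9) - 1*(-27) = 9*(9/5) + 27 = 81/5 + 27 = 216/5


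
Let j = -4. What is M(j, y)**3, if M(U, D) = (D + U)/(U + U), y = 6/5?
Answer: 343/8000 ≈ 0.042875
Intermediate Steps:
y = 6/5 (y = 6*(1/5) = 6/5 ≈ 1.2000)
M(U, D) = (D + U)/(2*U) (M(U, D) = (D + U)/((2*U)) = (D + U)*(1/(2*U)) = (D + U)/(2*U))
M(j, y)**3 = ((1/2)*(6/5 - 4)/(-4))**3 = ((1/2)*(-1/4)*(-14/5))**3 = (7/20)**3 = 343/8000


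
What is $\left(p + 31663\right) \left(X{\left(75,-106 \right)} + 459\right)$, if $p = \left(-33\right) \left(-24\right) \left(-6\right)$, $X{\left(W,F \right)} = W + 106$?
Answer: $17223040$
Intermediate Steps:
$X{\left(W,F \right)} = 106 + W$
$p = -4752$ ($p = 792 \left(-6\right) = -4752$)
$\left(p + 31663\right) \left(X{\left(75,-106 \right)} + 459\right) = \left(-4752 + 31663\right) \left(\left(106 + 75\right) + 459\right) = 26911 \left(181 + 459\right) = 26911 \cdot 640 = 17223040$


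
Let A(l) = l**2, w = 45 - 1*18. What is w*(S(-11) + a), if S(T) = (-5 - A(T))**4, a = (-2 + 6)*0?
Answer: 6805279152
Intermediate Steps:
w = 27 (w = 45 - 18 = 27)
a = 0 (a = 4*0 = 0)
S(T) = (-5 - T**2)**4
w*(S(-11) + a) = 27*((5 + (-11)**2)**4 + 0) = 27*((5 + 121)**4 + 0) = 27*(126**4 + 0) = 27*(252047376 + 0) = 27*252047376 = 6805279152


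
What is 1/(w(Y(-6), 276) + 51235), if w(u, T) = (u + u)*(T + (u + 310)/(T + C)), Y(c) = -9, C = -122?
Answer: 11/508550 ≈ 2.1630e-5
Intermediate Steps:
w(u, T) = 2*u*(T + (310 + u)/(-122 + T)) (w(u, T) = (u + u)*(T + (u + 310)/(T - 122)) = (2*u)*(T + (310 + u)/(-122 + T)) = 2*u*(T + (310 + u)/(-122 + T)))
1/(w(Y(-6), 276) + 51235) = 1/(2*(-9)*(310 - 9 + 276² - 122*276)/(-122 + 276) + 51235) = 1/(2*(-9)*(310 - 9 + 76176 - 33672)/154 + 51235) = 1/(2*(-9)*(1/154)*42805 + 51235) = 1/(-55035/11 + 51235) = 1/(508550/11) = 11/508550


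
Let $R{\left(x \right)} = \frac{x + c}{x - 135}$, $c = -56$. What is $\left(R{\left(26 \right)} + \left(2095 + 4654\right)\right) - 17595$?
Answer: $- \frac{1182184}{109} \approx -10846.0$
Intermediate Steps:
$R{\left(x \right)} = \frac{-56 + x}{-135 + x}$ ($R{\left(x \right)} = \frac{x - 56}{x - 135} = \frac{-56 + x}{-135 + x}$)
$\left(R{\left(26 \right)} + \left(2095 + 4654\right)\right) - 17595 = \left(\frac{-56 + 26}{-135 + 26} + \left(2095 + 4654\right)\right) - 17595 = \left(\frac{1}{-109} \left(-30\right) + 6749\right) - 17595 = \left(\left(- \frac{1}{109}\right) \left(-30\right) + 6749\right) - 17595 = \left(\frac{30}{109} + 6749\right) - 17595 = \frac{735671}{109} - 17595 = - \frac{1182184}{109}$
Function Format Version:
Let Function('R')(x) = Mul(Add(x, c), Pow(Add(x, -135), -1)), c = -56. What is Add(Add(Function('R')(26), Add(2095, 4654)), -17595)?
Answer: Rational(-1182184, 109) ≈ -10846.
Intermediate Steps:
Function('R')(x) = Mul(Pow(Add(-135, x), -1), Add(-56, x)) (Function('R')(x) = Mul(Add(x, -56), Pow(Add(x, -135), -1)) = Mul(Add(-56, x), Pow(Add(-135, x), -1)) = Mul(Pow(Add(-135, x), -1), Add(-56, x)))
Add(Add(Function('R')(26), Add(2095, 4654)), -17595) = Add(Add(Mul(Pow(Add(-135, 26), -1), Add(-56, 26)), Add(2095, 4654)), -17595) = Add(Add(Mul(Pow(-109, -1), -30), 6749), -17595) = Add(Add(Mul(Rational(-1, 109), -30), 6749), -17595) = Add(Add(Rational(30, 109), 6749), -17595) = Add(Rational(735671, 109), -17595) = Rational(-1182184, 109)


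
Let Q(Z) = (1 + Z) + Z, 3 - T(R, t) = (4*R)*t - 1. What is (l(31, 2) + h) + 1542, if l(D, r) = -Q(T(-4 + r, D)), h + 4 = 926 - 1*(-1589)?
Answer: 3548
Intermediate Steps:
T(R, t) = 4 - 4*R*t (T(R, t) = 3 - ((4*R)*t - 1) = 3 - (4*R*t - 1) = 3 - (-1 + 4*R*t) = 3 + (1 - 4*R*t) = 4 - 4*R*t)
h = 2511 (h = -4 + (926 - 1*(-1589)) = -4 + (926 + 1589) = -4 + 2515 = 2511)
Q(Z) = 1 + 2*Z
l(D, r) = -9 + 8*D*(-4 + r) (l(D, r) = -(1 + 2*(4 - 4*(-4 + r)*D)) = -(1 + 2*(4 - 4*D*(-4 + r))) = -(1 + (8 - 8*D*(-4 + r))) = -(9 - 8*D*(-4 + r)) = -9 + 8*D*(-4 + r))
(l(31, 2) + h) + 1542 = ((-9 + 8*31*(-4 + 2)) + 2511) + 1542 = ((-9 + 8*31*(-2)) + 2511) + 1542 = ((-9 - 496) + 2511) + 1542 = (-505 + 2511) + 1542 = 2006 + 1542 = 3548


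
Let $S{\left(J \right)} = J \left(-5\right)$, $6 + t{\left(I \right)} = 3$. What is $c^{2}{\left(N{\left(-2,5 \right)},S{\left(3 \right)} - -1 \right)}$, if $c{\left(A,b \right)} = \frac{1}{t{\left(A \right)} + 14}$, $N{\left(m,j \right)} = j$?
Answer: $\frac{1}{121} \approx 0.0082645$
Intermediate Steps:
$t{\left(I \right)} = -3$ ($t{\left(I \right)} = -6 + 3 = -3$)
$S{\left(J \right)} = - 5 J$
$c{\left(A,b \right)} = \frac{1}{11}$ ($c{\left(A,b \right)} = \frac{1}{-3 + 14} = \frac{1}{11}$)
$c^{2}{\left(N{\left(-2,5 \right)},S{\left(3 \right)} - -1 \right)} = \left(\frac{1}{11}\right)^{2} = \frac{1}{121}$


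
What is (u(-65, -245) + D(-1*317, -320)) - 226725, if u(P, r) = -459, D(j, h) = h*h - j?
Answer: -124467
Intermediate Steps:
D(j, h) = h**2 - j
(u(-65, -245) + D(-1*317, -320)) - 226725 = (-459 + ((-320)**2 - (-1)*317)) - 226725 = (-459 + (102400 - 1*(-317))) - 226725 = (-459 + (102400 + 317)) - 226725 = (-459 + 102717) - 226725 = 102258 - 226725 = -124467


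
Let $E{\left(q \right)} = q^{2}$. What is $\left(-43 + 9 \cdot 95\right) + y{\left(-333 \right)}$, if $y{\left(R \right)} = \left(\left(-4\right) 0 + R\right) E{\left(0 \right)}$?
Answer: $812$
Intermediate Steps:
$y{\left(R \right)} = 0$ ($y{\left(R \right)} = \left(\left(-4\right) 0 + R\right) 0^{2} = \left(0 + R\right) 0 = R 0 = 0$)
$\left(-43 + 9 \cdot 95\right) + y{\left(-333 \right)} = \left(-43 + 9 \cdot 95\right) + 0 = \left(-43 + 855\right) + 0 = 812 + 0 = 812$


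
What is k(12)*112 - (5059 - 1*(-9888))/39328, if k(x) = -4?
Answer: -17633891/39328 ≈ -448.38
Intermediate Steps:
k(12)*112 - (5059 - 1*(-9888))/39328 = -4*112 - (5059 - 1*(-9888))/39328 = -448 - (5059 + 9888)/39328 = -448 - 14947/39328 = -17633891/39328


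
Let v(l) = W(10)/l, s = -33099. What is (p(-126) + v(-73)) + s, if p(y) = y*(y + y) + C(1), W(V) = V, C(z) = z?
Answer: -98268/73 ≈ -1346.1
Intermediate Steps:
p(y) = 1 + 2*y² (p(y) = y*(y + y) + 1 = y*(2*y) + 1 = 2*y² + 1 = 1 + 2*y²)
v(l) = 10/l
(p(-126) + v(-73)) + s = ((1 + 2*(-126)²) + 10/(-73)) - 33099 = ((1 + 2*15876) + 10*(-1/73)) - 33099 = ((1 + 31752) - 10/73) - 33099 = (31753 - 10/73) - 33099 = 2317959/73 - 33099 = -98268/73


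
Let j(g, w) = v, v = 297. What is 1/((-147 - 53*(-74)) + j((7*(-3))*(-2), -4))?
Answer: 1/4072 ≈ 0.00024558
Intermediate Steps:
j(g, w) = 297
1/((-147 - 53*(-74)) + j((7*(-3))*(-2), -4)) = 1/((-147 - 53*(-74)) + 297) = 1/((-147 + 3922) + 297) = 1/(3775 + 297) = 1/4072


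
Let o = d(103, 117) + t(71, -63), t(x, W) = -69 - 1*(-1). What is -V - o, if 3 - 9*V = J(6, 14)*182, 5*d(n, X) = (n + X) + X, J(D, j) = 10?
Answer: 9112/45 ≈ 202.49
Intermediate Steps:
d(n, X) = n/5 + 2*X/5 (d(n, X) = ((n + X) + X)/5 = ((X + n) + X)/5 = (n + 2*X)/5 = n/5 + 2*X/5)
t(x, W) = -68 (t(x, W) = -69 + 1 = -68)
V = -1817/9 (V = 1/3 - 10*182/9 = 1/3 - 1/9*1820 = 1/3 - 1820/9 = -1817/9 ≈ -201.89)
o = -3/5 (o = ((1/5)*103 + (2/5)*117) - 68 = (103/5 + 234/5) - 68 = 337/5 - 68 = -3/5 ≈ -0.60000)
-V - o = -1*(-1817/9) - 1*(-3/5) = 1817/9 + 3/5 = 9112/45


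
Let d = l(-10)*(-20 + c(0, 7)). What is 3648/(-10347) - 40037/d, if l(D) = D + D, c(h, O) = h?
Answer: -138574013/1379600 ≈ -100.45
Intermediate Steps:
l(D) = 2*D
d = 400 (d = (2*(-10))*(-20 + 0) = -20*(-20) = 400)
3648/(-10347) - 40037/d = 3648/(-10347) - 40037/400 = 3648*(-1/10347) - 40037*1/400 = -1216/3449 - 40037/400 = -138574013/1379600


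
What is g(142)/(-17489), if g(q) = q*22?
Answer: -3124/17489 ≈ -0.17863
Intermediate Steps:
g(q) = 22*q
g(142)/(-17489) = (22*142)/(-17489) = 3124*(-1/17489) = -3124/17489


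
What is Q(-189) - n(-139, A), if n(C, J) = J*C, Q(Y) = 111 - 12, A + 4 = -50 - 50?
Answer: -14357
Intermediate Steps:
A = -104 (A = -4 + (-50 - 50) = -4 - 100 = -104)
Q(Y) = 99
n(C, J) = C*J
Q(-189) - n(-139, A) = 99 - (-139)*(-104) = 99 - 1*14456 = 99 - 14456 = -14357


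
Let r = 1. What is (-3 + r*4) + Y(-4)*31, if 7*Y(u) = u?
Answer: -117/7 ≈ -16.714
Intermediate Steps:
Y(u) = u/7
(-3 + r*4) + Y(-4)*31 = (-3 + 1*4) + ((⅐)*(-4))*31 = (-3 + 4) - 4/7*31 = 1 - 124/7 = -117/7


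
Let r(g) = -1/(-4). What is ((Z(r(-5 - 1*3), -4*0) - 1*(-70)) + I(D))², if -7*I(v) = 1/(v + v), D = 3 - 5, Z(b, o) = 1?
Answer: 3956121/784 ≈ 5046.1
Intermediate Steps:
r(g) = ¼ (r(g) = -1*(-¼) = ¼)
D = -2
I(v) = -1/(14*v) (I(v) = -1/(7*(v + v)) = -1/(2*v)/7 = -1/(14*v))
((Z(r(-5 - 1*3), -4*0) - 1*(-70)) + I(D))² = ((1 - 1*(-70)) - 1/14/(-2))² = ((1 + 70) - 1/14*(-½))² = (71 + 1/28)² = (1989/28)² = 3956121/784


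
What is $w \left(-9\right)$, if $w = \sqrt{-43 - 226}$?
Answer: $- 9 i \sqrt{269} \approx - 147.61 i$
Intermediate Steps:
$w = i \sqrt{269}$ ($w = \sqrt{-269} = i \sqrt{269} \approx 16.401 i$)
$w \left(-9\right) = i \sqrt{269} \left(-9\right) = - 9 i \sqrt{269}$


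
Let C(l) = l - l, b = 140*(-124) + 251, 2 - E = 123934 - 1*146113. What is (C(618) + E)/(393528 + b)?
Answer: 22181/376419 ≈ 0.058926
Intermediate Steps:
E = 22181 (E = 2 - (123934 - 1*146113) = 2 - (123934 - 146113) = 2 - 1*(-22179) = 2 + 22179 = 22181)
b = -17109 (b = -17360 + 251 = -17109)
C(l) = 0
(C(618) + E)/(393528 + b) = (0 + 22181)/(393528 - 17109) = 22181/376419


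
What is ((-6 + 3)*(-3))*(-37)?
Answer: -333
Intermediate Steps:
((-6 + 3)*(-3))*(-37) = -3*(-3)*(-37) = 9*(-37) = -333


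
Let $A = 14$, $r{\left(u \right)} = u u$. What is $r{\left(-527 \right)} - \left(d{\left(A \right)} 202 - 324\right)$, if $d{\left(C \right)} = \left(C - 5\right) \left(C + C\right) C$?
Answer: $-434603$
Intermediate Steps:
$r{\left(u \right)} = u^{2}$
$d{\left(C \right)} = 2 C^{2} \left(-5 + C\right)$ ($d{\left(C \right)} = \left(-5 + C\right) 2 C C = 2 C \left(-5 + C\right) C = 2 C^{2} \left(-5 + C\right)$)
$r{\left(-527 \right)} - \left(d{\left(A \right)} 202 - 324\right) = \left(-527\right)^{2} - \left(2 \cdot 14^{2} \left(-5 + 14\right) 202 - 324\right) = 277729 - \left(2 \cdot 196 \cdot 9 \cdot 202 - 324\right) = 277729 - \left(3528 \cdot 202 - 324\right) = 277729 - \left(712656 - 324\right) = 277729 - 712332 = -434603$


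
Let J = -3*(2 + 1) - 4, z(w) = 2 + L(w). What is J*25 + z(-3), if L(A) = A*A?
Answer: -314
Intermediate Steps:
L(A) = A²
z(w) = 2 + w²
J = -13 (J = -3*3 - 4 = -9 - 4 = -13)
J*25 + z(-3) = -13*25 + (2 + (-3)²) = -325 + (2 + 9) = -325 + 11 = -314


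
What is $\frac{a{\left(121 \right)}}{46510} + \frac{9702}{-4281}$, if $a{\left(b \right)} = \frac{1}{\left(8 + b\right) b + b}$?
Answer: $- \frac{2366001836773}{1043996482100} \approx -2.2663$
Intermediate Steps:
$a{\left(b \right)} = \frac{1}{b + b \left(8 + b\right)}$ ($a{\left(b \right)} = \frac{1}{b \left(8 + b\right) + b} = \frac{1}{b + b \left(8 + b\right)}$)
$\frac{a{\left(121 \right)}}{46510} + \frac{9702}{-4281} = \frac{\frac{1}{121} \frac{1}{9 + 121}}{46510} + \frac{9702}{-4281} = \frac{1}{121 \cdot 130} \cdot \frac{1}{46510} + 9702 \left(- \frac{1}{4281}\right) = \frac{1}{121} \cdot \frac{1}{130} \cdot \frac{1}{46510} - \frac{3234}{1427} = \frac{1}{15730} \cdot \frac{1}{46510} - \frac{3234}{1427} = \frac{1}{731602300} - \frac{3234}{1427} = - \frac{2366001836773}{1043996482100}$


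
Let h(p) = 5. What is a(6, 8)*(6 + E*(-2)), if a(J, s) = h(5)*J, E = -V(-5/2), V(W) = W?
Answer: 30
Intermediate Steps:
E = 5/2 (E = -(-5)/2 = -1*(-5/2) = 5/2 ≈ 2.5000)
a(J, s) = 5*J
a(6, 8)*(6 + E*(-2)) = (5*6)*(6 + (5/2)*(-2)) = 30*(6 - 5) = 30*1 = 30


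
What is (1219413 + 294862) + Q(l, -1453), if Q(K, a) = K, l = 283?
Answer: 1514558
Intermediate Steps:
(1219413 + 294862) + Q(l, -1453) = (1219413 + 294862) + 283 = 1514275 + 283 = 1514558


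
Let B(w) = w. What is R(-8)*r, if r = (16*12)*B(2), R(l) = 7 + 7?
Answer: 5376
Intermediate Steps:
R(l) = 14
r = 384 (r = (16*12)*2 = 192*2 = 384)
R(-8)*r = 14*384 = 5376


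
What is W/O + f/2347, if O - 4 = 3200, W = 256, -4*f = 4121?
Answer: -2700089/7519788 ≈ -0.35906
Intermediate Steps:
f = -4121/4 (f = -¼*4121 = -4121/4 ≈ -1030.3)
O = 3204 (O = 4 + 3200 = 3204)
W/O + f/2347 = 256/3204 - 4121/4/2347 = 256*(1/3204) - 4121/4*1/2347 = 64/801 - 4121/9388 = -2700089/7519788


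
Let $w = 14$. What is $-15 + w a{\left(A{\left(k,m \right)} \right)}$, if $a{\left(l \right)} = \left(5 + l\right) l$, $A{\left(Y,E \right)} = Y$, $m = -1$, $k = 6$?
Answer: $909$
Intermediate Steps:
$a{\left(l \right)} = l \left(5 + l\right)$
$-15 + w a{\left(A{\left(k,m \right)} \right)} = -15 + 14 \cdot 6 \left(5 + 6\right) = -15 + 14 \cdot 6 \cdot 11 = -15 + 14 \cdot 66 = -15 + 924 = 909$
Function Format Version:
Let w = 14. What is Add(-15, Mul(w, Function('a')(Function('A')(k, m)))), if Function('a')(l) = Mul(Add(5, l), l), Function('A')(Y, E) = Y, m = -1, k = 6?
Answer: 909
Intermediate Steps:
Function('a')(l) = Mul(l, Add(5, l))
Add(-15, Mul(w, Function('a')(Function('A')(k, m)))) = Add(-15, Mul(14, Mul(6, Add(5, 6)))) = Add(-15, Mul(14, Mul(6, 11))) = Add(-15, Mul(14, 66)) = Add(-15, 924) = 909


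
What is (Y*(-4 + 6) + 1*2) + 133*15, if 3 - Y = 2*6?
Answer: 1979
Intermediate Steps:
Y = -9 (Y = 3 - 2*6 = 3 - 1*12 = 3 - 12 = -9)
(Y*(-4 + 6) + 1*2) + 133*15 = (-9*(-4 + 6) + 1*2) + 133*15 = (-9*2 + 2) + 1995 = (-18 + 2) + 1995 = -16 + 1995 = 1979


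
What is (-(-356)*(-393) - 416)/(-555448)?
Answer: 35081/138862 ≈ 0.25263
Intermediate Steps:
(-(-356)*(-393) - 416)/(-555448) = (-356*393 - 416)*(-1/555448) = (-139908 - 416)*(-1/555448) = -140324*(-1/555448) = 35081/138862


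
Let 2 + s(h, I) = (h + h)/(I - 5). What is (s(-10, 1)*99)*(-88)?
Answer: -26136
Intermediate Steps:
s(h, I) = -2 + 2*h/(-5 + I) (s(h, I) = -2 + (h + h)/(I - 5) = -2 + (2*h)/(-5 + I) = -2 + 2*h/(-5 + I))
(s(-10, 1)*99)*(-88) = ((2*(5 - 10 - 1*1)/(-5 + 1))*99)*(-88) = ((2*(5 - 10 - 1)/(-4))*99)*(-88) = ((2*(-¼)*(-6))*99)*(-88) = (3*99)*(-88) = 297*(-88) = -26136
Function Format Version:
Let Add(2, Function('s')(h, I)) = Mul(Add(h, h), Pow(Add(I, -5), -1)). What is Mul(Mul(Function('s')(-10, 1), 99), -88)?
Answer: -26136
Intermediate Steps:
Function('s')(h, I) = Add(-2, Mul(2, h, Pow(Add(-5, I), -1))) (Function('s')(h, I) = Add(-2, Mul(Add(h, h), Pow(Add(I, -5), -1))) = Add(-2, Mul(Mul(2, h), Pow(Add(-5, I), -1))) = Add(-2, Mul(2, h, Pow(Add(-5, I), -1))))
Mul(Mul(Function('s')(-10, 1), 99), -88) = Mul(Mul(Mul(2, Pow(Add(-5, 1), -1), Add(5, -10, Mul(-1, 1))), 99), -88) = Mul(Mul(Mul(2, Pow(-4, -1), Add(5, -10, -1)), 99), -88) = Mul(Mul(Mul(2, Rational(-1, 4), -6), 99), -88) = Mul(Mul(3, 99), -88) = Mul(297, -88) = -26136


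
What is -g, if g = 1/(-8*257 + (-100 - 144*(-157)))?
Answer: -1/20452 ≈ -4.8895e-5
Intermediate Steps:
g = 1/20452 (g = 1/(-2056 + (-100 + 22608)) = 1/(-2056 + 22508) = 1/20452 ≈ 4.8895e-5)
-g = -1*1/20452 = -1/20452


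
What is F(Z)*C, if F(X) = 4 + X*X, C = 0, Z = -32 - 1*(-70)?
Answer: 0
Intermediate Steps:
Z = 38 (Z = -32 + 70 = 38)
F(X) = 4 + X**2
F(Z)*C = (4 + 38**2)*0 = (4 + 1444)*0 = 1448*0 = 0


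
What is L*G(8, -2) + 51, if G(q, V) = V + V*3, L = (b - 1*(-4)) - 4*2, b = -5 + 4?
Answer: 91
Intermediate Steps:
b = -1
L = -5 (L = (-1 - 1*(-4)) - 4*2 = (-1 + 4) - 8 = 3 - 8 = -5)
G(q, V) = 4*V (G(q, V) = V + 3*V = 4*V)
L*G(8, -2) + 51 = -20*(-2) + 51 = -5*(-8) + 51 = 40 + 51 = 91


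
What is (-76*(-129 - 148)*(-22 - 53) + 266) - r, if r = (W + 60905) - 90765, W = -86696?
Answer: -1462078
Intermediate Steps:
r = -116556 (r = (-86696 + 60905) - 90765 = -25791 - 90765 = -116556)
(-76*(-129 - 148)*(-22 - 53) + 266) - r = (-76*(-129 - 148)*(-22 - 53) + 266) - 1*(-116556) = (-(-21052)*(-75) + 266) + 116556 = (-76*20775 + 266) + 116556 = (-1578900 + 266) + 116556 = -1578634 + 116556 = -1462078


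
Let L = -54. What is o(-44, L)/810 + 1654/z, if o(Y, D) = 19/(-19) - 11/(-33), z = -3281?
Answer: -2012891/3986415 ≈ -0.50494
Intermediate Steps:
o(Y, D) = -⅔ (o(Y, D) = 19*(-1/19) - 11*(-1/33) = -1 + ⅓ = -⅔)
o(-44, L)/810 + 1654/z = -⅔/810 + 1654/(-3281) = -⅔*1/810 + 1654*(-1/3281) = -1/1215 - 1654/3281 = -2012891/3986415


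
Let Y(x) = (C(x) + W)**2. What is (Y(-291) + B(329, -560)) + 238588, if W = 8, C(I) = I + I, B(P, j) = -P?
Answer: 567735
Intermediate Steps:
C(I) = 2*I
Y(x) = (8 + 2*x)**2 (Y(x) = (2*x + 8)**2 = (8 + 2*x)**2)
(Y(-291) + B(329, -560)) + 238588 = (4*(4 - 291)**2 - 1*329) + 238588 = (4*(-287)**2 - 329) + 238588 = (4*82369 - 329) + 238588 = (329476 - 329) + 238588 = 329147 + 238588 = 567735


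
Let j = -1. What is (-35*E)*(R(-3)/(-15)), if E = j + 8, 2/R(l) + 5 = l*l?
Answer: 49/6 ≈ 8.1667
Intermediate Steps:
R(l) = 2/(-5 + l²) (R(l) = 2/(-5 + l*l) = 2/(-5 + l²))
E = 7 (E = -1 + 8 = 7)
(-35*E)*(R(-3)/(-15)) = (-35*7)*((2/(-5 + (-3)²))/(-15)) = -245*2/(-5 + 9)*(-1)/15 = -245*2/4*(-1)/15 = -245*2*(¼)*(-1)/15 = -245*(-1)/(2*15) = -245*(-1/30) = 49/6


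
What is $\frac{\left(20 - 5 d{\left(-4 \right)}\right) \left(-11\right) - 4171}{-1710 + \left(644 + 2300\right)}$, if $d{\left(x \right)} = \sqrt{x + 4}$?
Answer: $- \frac{4391}{1234} \approx -3.5583$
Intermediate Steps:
$d{\left(x \right)} = \sqrt{4 + x}$
$\frac{\left(20 - 5 d{\left(-4 \right)}\right) \left(-11\right) - 4171}{-1710 + \left(644 + 2300\right)} = \frac{\left(20 - 5 \sqrt{4 - 4}\right) \left(-11\right) - 4171}{-1710 + \left(644 + 2300\right)} = \frac{\left(20 - 5 \sqrt{0}\right) \left(-11\right) - 4171}{-1710 + 2944} = \frac{\left(20 - 0\right) \left(-11\right) - 4171}{1234} = \left(\left(20 + 0\right) \left(-11\right) - 4171\right) \frac{1}{1234} = \left(20 \left(-11\right) - 4171\right) \frac{1}{1234} = \left(-220 - 4171\right) \frac{1}{1234} = \left(-4391\right) \frac{1}{1234} = - \frac{4391}{1234}$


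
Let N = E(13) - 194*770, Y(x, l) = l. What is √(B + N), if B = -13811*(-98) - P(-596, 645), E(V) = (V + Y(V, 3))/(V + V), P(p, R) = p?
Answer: 473*√910/13 ≈ 1097.6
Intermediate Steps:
E(V) = (3 + V)/(2*V) (E(V) = (V + 3)/(V + V) = (3 + V)/((2*V)) = (3 + V)*(1/(2*V)) = (3 + V)/(2*V))
N = -1941932/13 (N = (½)*(3 + 13)/13 - 194*770 = (½)*(1/13)*16 - 149380 = 8/13 - 149380 = -1941932/13 ≈ -1.4938e+5)
B = 1354074 (B = -13811*(-98) - 1*(-596) = 1353478 + 596 = 1354074)
√(B + N) = √(1354074 - 1941932/13) = √(15661030/13) = 473*√910/13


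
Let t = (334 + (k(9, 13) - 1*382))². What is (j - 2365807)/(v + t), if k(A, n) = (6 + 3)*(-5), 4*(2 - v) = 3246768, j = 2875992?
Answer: -510185/803041 ≈ -0.63532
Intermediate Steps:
v = -811690 (v = 2 - ¼*3246768 = 2 - 811692 = -811690)
k(A, n) = -45 (k(A, n) = 9*(-5) = -45)
t = 8649 (t = (334 + (-45 - 1*382))² = (334 + (-45 - 382))² = (334 - 427)² = (-93)² = 8649)
(j - 2365807)/(v + t) = (2875992 - 2365807)/(-811690 + 8649) = 510185/(-803041) = 510185*(-1/803041) = -510185/803041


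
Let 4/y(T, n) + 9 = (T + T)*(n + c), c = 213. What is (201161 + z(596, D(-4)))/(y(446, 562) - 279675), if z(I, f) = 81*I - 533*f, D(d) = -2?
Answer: -173170469373/193336810421 ≈ -0.89569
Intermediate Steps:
z(I, f) = -533*f + 81*I
y(T, n) = 4/(-9 + 2*T*(213 + n)) (y(T, n) = 4/(-9 + (T + T)*(n + 213)) = 4/(-9 + (2*T)*(213 + n)) = 4/(-9 + 2*T*(213 + n)))
(201161 + z(596, D(-4)))/(y(446, 562) - 279675) = (201161 + (-533*(-2) + 81*596))/(4/(-9 + 426*446 + 2*446*562) - 279675) = (201161 + (1066 + 48276))/(4/(-9 + 189996 + 501304) - 279675) = (201161 + 49342)/(4/691291 - 279675) = 250503/(4*(1/691291) - 279675) = 250503/(4/691291 - 279675) = 250503/(-193336810421/691291) = 250503*(-691291/193336810421) = -173170469373/193336810421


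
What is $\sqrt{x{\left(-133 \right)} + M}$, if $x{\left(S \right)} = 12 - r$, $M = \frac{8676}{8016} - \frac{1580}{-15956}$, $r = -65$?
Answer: $\frac{\sqrt{138779147082093}}{1332326} \approx 8.842$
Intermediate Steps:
$M = \frac{3147907}{2664652}$ ($M = 8676 \cdot \frac{1}{8016} - - \frac{395}{3989} = \frac{723}{668} + \frac{395}{3989} = \frac{3147907}{2664652} \approx 1.1814$)
$x{\left(S \right)} = 77$ ($x{\left(S \right)} = 12 - -65 = 12 + 65 = 77$)
$\sqrt{x{\left(-133 \right)} + M} = \sqrt{77 + \frac{3147907}{2664652}} = \sqrt{\frac{208326111}{2664652}} = \frac{\sqrt{138779147082093}}{1332326}$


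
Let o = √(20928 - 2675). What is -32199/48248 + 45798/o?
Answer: -32199/48248 + 45798*√18253/18253 ≈ 338.32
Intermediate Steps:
o = √18253 ≈ 135.10
-32199/48248 + 45798/o = -32199/48248 + 45798/(√18253) = -32199*1/48248 + 45798*(√18253/18253) = -32199/48248 + 45798*√18253/18253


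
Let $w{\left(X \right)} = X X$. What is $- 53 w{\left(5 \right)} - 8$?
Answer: $-1333$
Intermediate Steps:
$w{\left(X \right)} = X^{2}$
$- 53 w{\left(5 \right)} - 8 = - 53 \cdot 5^{2} - 8 = \left(-53\right) 25 - 8 = -1325 - 8 = -1333$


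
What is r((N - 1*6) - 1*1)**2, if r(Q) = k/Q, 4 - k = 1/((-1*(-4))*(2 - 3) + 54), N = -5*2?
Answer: 39601/722500 ≈ 0.054811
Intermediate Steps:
N = -10
k = 199/50 (k = 4 - 1/((-1*(-4))*(2 - 3) + 54) = 4 - 1/(4*(-1) + 54) = 4 - 1/(-4 + 54) = 4 - 1/50 = 199/50 ≈ 3.9800)
r(Q) = 199/(50*Q)
r((N - 1*6) - 1*1)**2 = (199/(50*((-10 - 1*6) - 1*1)))**2 = (199/(50*((-10 - 6) - 1)))**2 = (199/(50*(-16 - 1)))**2 = ((199/50)/(-17))**2 = ((199/50)*(-1/17))**2 = (-199/850)**2 = 39601/722500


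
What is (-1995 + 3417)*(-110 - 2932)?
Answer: -4325724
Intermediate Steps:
(-1995 + 3417)*(-110 - 2932) = 1422*(-3042) = -4325724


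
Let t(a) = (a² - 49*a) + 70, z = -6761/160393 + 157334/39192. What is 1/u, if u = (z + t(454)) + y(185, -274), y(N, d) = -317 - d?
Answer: 3143061228/578012015793091 ≈ 5.4377e-6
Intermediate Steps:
z = 12485147575/3143061228 (z = -6761*1/160393 + 157334*(1/39192) = -6761/160393 + 78667/19596 = 12485147575/3143061228 ≈ 3.9723)
t(a) = 70 + a² - 49*a
u = 578012015793091/3143061228 (u = (12485147575/3143061228 + (70 + 454² - 49*454)) + (-317 - 1*(-274)) = (12485147575/3143061228 + (70 + 206116 - 22246)) + (-317 + 274) = (12485147575/3143061228 + 183940) - 43 = 578147167425895/3143061228 - 43 = 578012015793091/3143061228 ≈ 1.8390e+5)
1/u = 1/(578012015793091/3143061228) = 3143061228/578012015793091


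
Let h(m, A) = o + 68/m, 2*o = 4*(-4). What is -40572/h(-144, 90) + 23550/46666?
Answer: 34083584511/7116565 ≈ 4789.3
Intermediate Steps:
o = -8 (o = (4*(-4))/2 = (1/2)*(-16) = -8)
h(m, A) = -8 + 68/m
-40572/h(-144, 90) + 23550/46666 = -40572/(-8 + 68/(-144)) + 23550/46666 = -40572/(-8 + 68*(-1/144)) + 23550*(1/46666) = -40572/(-8 - 17/36) + 11775/23333 = -40572/(-305/36) + 11775/23333 = -40572*(-36/305) + 11775/23333 = 1460592/305 + 11775/23333 = 34083584511/7116565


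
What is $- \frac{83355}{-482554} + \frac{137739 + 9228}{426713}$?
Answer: $\frac{106488175833}{205912065002} \approx 0.51715$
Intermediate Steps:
$- \frac{83355}{-482554} + \frac{137739 + 9228}{426713} = \left(-83355\right) \left(- \frac{1}{482554}\right) + 146967 \cdot \frac{1}{426713} = \frac{83355}{482554} + \frac{146967}{426713} = \frac{106488175833}{205912065002}$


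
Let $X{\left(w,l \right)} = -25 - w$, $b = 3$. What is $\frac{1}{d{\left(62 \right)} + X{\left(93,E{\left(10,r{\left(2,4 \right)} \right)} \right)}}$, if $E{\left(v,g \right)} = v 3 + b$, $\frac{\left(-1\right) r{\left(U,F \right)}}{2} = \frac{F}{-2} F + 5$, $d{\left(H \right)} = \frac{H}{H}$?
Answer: $- \frac{1}{117} \approx -0.008547$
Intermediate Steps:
$d{\left(H \right)} = 1$
$r{\left(U,F \right)} = -10 + F^{2}$ ($r{\left(U,F \right)} = - 2 \left(\frac{F}{-2} F + 5\right) = - 2 \left(F \left(- \frac{1}{2}\right) F + 5\right) = - 2 \left(- \frac{F}{2} F + 5\right) = - 2 \left(- \frac{F^{2}}{2} + 5\right) = - 2 \left(5 - \frac{F^{2}}{2}\right) = -10 + F^{2}$)
$E{\left(v,g \right)} = 3 + 3 v$ ($E{\left(v,g \right)} = v 3 + 3 = 3 v + 3 = 3 + 3 v$)
$\frac{1}{d{\left(62 \right)} + X{\left(93,E{\left(10,r{\left(2,4 \right)} \right)} \right)}} = \frac{1}{1 - 118} = \frac{1}{-117} = - \frac{1}{117}$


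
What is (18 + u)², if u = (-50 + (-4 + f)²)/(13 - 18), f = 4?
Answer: 784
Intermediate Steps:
u = 10 (u = (-50 + (-4 + 4)²)/(13 - 18) = (-50 + 0²)/(-5) = (-50 + 0)*(-⅕) = -50*(-⅕) = 10)
(18 + u)² = (18 + 10)² = 28² = 784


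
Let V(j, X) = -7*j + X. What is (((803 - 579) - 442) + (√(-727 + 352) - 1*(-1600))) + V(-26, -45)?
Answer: 1519 + 5*I*√15 ≈ 1519.0 + 19.365*I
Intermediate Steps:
V(j, X) = X - 7*j
(((803 - 579) - 442) + (√(-727 + 352) - 1*(-1600))) + V(-26, -45) = (((803 - 579) - 442) + (√(-727 + 352) - 1*(-1600))) + (-45 - 7*(-26)) = ((224 - 442) + (√(-375) + 1600)) + (-45 + 182) = (-218 + (5*I*√15 + 1600)) + 137 = (-218 + (1600 + 5*I*√15)) + 137 = (1382 + 5*I*√15) + 137 = 1519 + 5*I*√15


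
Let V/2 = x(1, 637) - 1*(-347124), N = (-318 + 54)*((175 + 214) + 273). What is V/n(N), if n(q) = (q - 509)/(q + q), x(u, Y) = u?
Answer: 242665368000/175277 ≈ 1.3845e+6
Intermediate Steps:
N = -174768 (N = -264*(389 + 273) = -264*662 = -174768)
n(q) = (-509 + q)/(2*q) (n(q) = (-509 + q)/((2*q)) = (-509 + q)*(1/(2*q)) = (-509 + q)/(2*q))
V = 694250 (V = 2*(1 - 1*(-347124)) = 2*(1 + 347124) = 2*347125 = 694250)
V/n(N) = 694250/(((½)*(-509 - 174768)/(-174768))) = 694250/(((½)*(-1/174768)*(-175277))) = 694250/(175277/349536) = 694250*(349536/175277) = 242665368000/175277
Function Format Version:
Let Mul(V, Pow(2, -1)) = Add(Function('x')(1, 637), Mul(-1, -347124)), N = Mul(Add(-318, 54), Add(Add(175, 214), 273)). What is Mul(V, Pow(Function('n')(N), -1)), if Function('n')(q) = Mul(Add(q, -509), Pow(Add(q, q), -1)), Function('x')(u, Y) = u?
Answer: Rational(242665368000, 175277) ≈ 1.3845e+6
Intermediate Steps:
N = -174768 (N = Mul(-264, Add(389, 273)) = Mul(-264, 662) = -174768)
Function('n')(q) = Mul(Rational(1, 2), Pow(q, -1), Add(-509, q)) (Function('n')(q) = Mul(Add(-509, q), Pow(Mul(2, q), -1)) = Mul(Add(-509, q), Mul(Rational(1, 2), Pow(q, -1))) = Mul(Rational(1, 2), Pow(q, -1), Add(-509, q)))
V = 694250 (V = Mul(2, Add(1, Mul(-1, -347124))) = Mul(2, Add(1, 347124)) = Mul(2, 347125) = 694250)
Mul(V, Pow(Function('n')(N), -1)) = Mul(694250, Pow(Mul(Rational(1, 2), Pow(-174768, -1), Add(-509, -174768)), -1)) = Mul(694250, Pow(Mul(Rational(1, 2), Rational(-1, 174768), -175277), -1)) = Mul(694250, Pow(Rational(175277, 349536), -1)) = Mul(694250, Rational(349536, 175277)) = Rational(242665368000, 175277)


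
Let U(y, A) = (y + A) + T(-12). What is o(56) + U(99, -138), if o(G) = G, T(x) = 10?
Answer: 27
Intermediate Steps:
U(y, A) = 10 + A + y (U(y, A) = (y + A) + 10 = (A + y) + 10 = 10 + A + y)
o(56) + U(99, -138) = 56 + (10 - 138 + 99) = 56 - 29 = 27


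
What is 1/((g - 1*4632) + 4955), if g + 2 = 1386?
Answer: 1/1707 ≈ 0.00058582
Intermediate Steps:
g = 1384 (g = -2 + 1386 = 1384)
1/((g - 1*4632) + 4955) = 1/((1384 - 1*4632) + 4955) = 1/((1384 - 4632) + 4955) = 1/(-3248 + 4955) = 1/1707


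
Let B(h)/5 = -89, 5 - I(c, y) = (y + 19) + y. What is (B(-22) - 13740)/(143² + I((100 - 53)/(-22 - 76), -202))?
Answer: -14185/20839 ≈ -0.68069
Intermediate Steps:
I(c, y) = -14 - 2*y (I(c, y) = 5 - ((y + 19) + y) = 5 - ((19 + y) + y) = 5 - (19 + 2*y) = 5 + (-19 - 2*y) = -14 - 2*y)
B(h) = -445 (B(h) = 5*(-89) = -445)
(B(-22) - 13740)/(143² + I((100 - 53)/(-22 - 76), -202)) = (-445 - 13740)/(143² + (-14 - 2*(-202))) = -14185/(20449 + (-14 + 404)) = -14185/(20449 + 390) = -14185/20839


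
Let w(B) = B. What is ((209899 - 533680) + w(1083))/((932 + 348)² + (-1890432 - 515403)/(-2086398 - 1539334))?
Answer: -1170016464936/5940401714635 ≈ -0.19696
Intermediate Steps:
((209899 - 533680) + w(1083))/((932 + 348)² + (-1890432 - 515403)/(-2086398 - 1539334)) = ((209899 - 533680) + 1083)/((932 + 348)² + (-1890432 - 515403)/(-2086398 - 1539334)) = (-323781 + 1083)/(1280² - 2405835/(-3625732)) = -322698/(1638400 - 2405835*(-1/3625732)) = -322698/(1638400 + 2405835/3625732) = -322698/5940401714635/3625732 = -322698*3625732/5940401714635 = -1170016464936/5940401714635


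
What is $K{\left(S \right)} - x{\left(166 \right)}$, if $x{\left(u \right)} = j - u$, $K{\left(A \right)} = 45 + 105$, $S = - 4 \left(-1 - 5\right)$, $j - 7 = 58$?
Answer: $251$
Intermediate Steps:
$j = 65$ ($j = 7 + 58 = 65$)
$S = 24$ ($S = \left(-4\right) \left(-6\right) = 24$)
$K{\left(A \right)} = 150$
$x{\left(u \right)} = 65 - u$
$K{\left(S \right)} - x{\left(166 \right)} = 150 - \left(65 - 166\right) = 150 - -101 = 150 + 101 = 251$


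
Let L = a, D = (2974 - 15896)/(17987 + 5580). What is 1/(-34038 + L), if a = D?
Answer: -23567/802186468 ≈ -2.9378e-5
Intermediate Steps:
D = -12922/23567 ≈ -0.54831
a = -12922/23567 ≈ -0.54831
L = -12922/23567 ≈ -0.54831
1/(-34038 + L) = 1/(-34038 - 12922/23567) = 1/(-802186468/23567) = -23567/802186468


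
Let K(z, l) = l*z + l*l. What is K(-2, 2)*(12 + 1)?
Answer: 0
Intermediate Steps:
K(z, l) = l² + l*z (K(z, l) = l*z + l² = l² + l*z)
K(-2, 2)*(12 + 1) = (2*(2 - 2))*(12 + 1) = (2*0)*13 = 0*13 = 0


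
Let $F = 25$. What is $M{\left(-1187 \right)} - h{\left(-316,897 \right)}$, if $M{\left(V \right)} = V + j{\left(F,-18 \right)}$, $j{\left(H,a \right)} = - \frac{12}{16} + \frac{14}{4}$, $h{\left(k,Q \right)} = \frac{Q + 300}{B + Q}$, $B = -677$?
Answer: $- \frac{65433}{55} \approx -1189.7$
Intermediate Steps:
$h{\left(k,Q \right)} = \frac{300 + Q}{-677 + Q}$ ($h{\left(k,Q \right)} = \frac{Q + 300}{-677 + Q} = \frac{300 + Q}{-677 + Q}$)
$j{\left(H,a \right)} = \frac{11}{4}$ ($j{\left(H,a \right)} = \left(-12\right) \frac{1}{16} + 14 \cdot \frac{1}{4} = - \frac{3}{4} + \frac{7}{2} = \frac{11}{4}$)
$M{\left(V \right)} = \frac{11}{4} + V$ ($M{\left(V \right)} = V + \frac{11}{4} = \frac{11}{4} + V$)
$M{\left(-1187 \right)} - h{\left(-316,897 \right)} = \left(\frac{11}{4} - 1187\right) - \frac{300 + 897}{-677 + 897} = - \frac{4737}{4} - \frac{1}{220} \cdot 1197 = - \frac{4737}{4} - \frac{1197}{220} = - \frac{65433}{55}$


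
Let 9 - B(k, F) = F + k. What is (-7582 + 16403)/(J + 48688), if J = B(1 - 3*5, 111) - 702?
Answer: 8821/47898 ≈ 0.18416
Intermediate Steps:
B(k, F) = 9 - F - k (B(k, F) = 9 - (F + k) = 9 + (-F - k) = 9 - F - k)
J = -790 (J = (9 - 1*111 - (1 - 3*5)) - 702 = (9 - 111 - (1 - 15)) - 702 = (9 - 111 - 1*(-14)) - 702 = (9 - 111 + 14) - 702 = -88 - 702 = -790)
(-7582 + 16403)/(J + 48688) = (-7582 + 16403)/(-790 + 48688) = 8821/47898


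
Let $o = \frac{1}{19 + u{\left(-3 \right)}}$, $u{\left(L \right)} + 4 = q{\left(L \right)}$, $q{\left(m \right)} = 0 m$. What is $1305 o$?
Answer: $87$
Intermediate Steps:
$q{\left(m \right)} = 0$
$u{\left(L \right)} = -4$ ($u{\left(L \right)} = -4 + 0 = -4$)
$o = \frac{1}{15}$ ($o = \frac{1}{19 - 4} = \frac{1}{15} \approx 0.066667$)
$1305 o = 1305 \cdot \frac{1}{15} = 87$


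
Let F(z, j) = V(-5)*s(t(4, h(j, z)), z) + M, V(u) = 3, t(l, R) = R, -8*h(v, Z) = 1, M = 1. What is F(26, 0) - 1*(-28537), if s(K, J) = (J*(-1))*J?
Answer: 26510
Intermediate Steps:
h(v, Z) = -⅛ (h(v, Z) = -⅛*1 = -⅛)
s(K, J) = -J² (s(K, J) = (-J)*J = -J²)
F(z, j) = 1 - 3*z² (F(z, j) = 3*(-z²) + 1 = -3*z² + 1 = 1 - 3*z²)
F(26, 0) - 1*(-28537) = (1 - 3*26²) - 1*(-28537) = (1 - 3*676) + 28537 = (1 - 2028) + 28537 = -2027 + 28537 = 26510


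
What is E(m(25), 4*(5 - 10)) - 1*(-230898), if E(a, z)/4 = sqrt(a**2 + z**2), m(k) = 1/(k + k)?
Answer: 230898 + 2*sqrt(1000001)/25 ≈ 2.3098e+5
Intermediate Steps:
m(k) = 1/(2*k)
E(a, z) = 4*sqrt(a**2 + z**2)
E(m(25), 4*(5 - 10)) - 1*(-230898) = 4*sqrt(((1/2)/25)**2 + (4*(5 - 10))**2) - 1*(-230898) = 4*sqrt(((1/2)*(1/25))**2 + (4*(-5))**2) + 230898 = 4*sqrt((1/50)**2 + (-20)**2) + 230898 = 4*sqrt(1/2500 + 400) + 230898 = 4*sqrt(1000001/2500) + 230898 = 4*(sqrt(1000001)/50) + 230898 = 2*sqrt(1000001)/25 + 230898 = 230898 + 2*sqrt(1000001)/25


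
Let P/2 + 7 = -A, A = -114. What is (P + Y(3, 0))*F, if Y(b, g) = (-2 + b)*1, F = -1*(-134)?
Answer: 28810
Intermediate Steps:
F = 134
Y(b, g) = -2 + b
P = 214 (P = -14 + 2*(-1*(-114)) = -14 + 2*114 = -14 + 228 = 214)
(P + Y(3, 0))*F = (214 + (-2 + 3))*134 = (214 + 1)*134 = 215*134 = 28810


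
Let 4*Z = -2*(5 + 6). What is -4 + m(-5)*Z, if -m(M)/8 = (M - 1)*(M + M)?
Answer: 2636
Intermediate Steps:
m(M) = -16*M*(-1 + M) (m(M) = -8*(M - 1)*(M + M) = -8*(-1 + M)*2*M = -16*M*(-1 + M))
Z = -11/2 (Z = (-2*(5 + 6))/4 = (-2*11)/4 = (¼)*(-22) = -11/2 ≈ -5.5000)
-4 + m(-5)*Z = -4 + (16*(-5)*(1 - 1*(-5)))*(-11/2) = -4 + (16*(-5)*(1 + 5))*(-11/2) = -4 + (16*(-5)*6)*(-11/2) = -4 - 480*(-11/2) = -4 + 2640 = 2636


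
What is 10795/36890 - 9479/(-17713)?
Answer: 6363437/7687442 ≈ 0.82777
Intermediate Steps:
10795/36890 - 9479/(-17713) = 10795*(1/36890) - 9479*(-1/17713) = 127/434 + 9479/17713 = 6363437/7687442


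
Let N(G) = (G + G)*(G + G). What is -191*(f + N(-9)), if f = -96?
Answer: -43548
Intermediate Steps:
N(G) = 4*G**2 (N(G) = (2*G)*(2*G) = 4*G**2)
-191*(f + N(-9)) = -191*(-96 + 4*(-9)**2) = -191*(-96 + 4*81) = -191*(-96 + 324) = -191*228 = -43548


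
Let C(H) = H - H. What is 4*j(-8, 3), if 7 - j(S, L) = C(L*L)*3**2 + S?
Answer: 60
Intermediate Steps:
C(H) = 0
j(S, L) = 7 - S (j(S, L) = 7 - (0*3**2 + S) = 7 - (0*9 + S) = 7 - (0 + S) = 7 - S)
4*j(-8, 3) = 4*(7 - 1*(-8)) = 4*(7 + 8) = 4*15 = 60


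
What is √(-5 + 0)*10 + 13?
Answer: 13 + 10*I*√5 ≈ 13.0 + 22.361*I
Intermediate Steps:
√(-5 + 0)*10 + 13 = √(-5)*10 + 13 = (I*√5)*10 + 13 = 10*I*√5 + 13 = 13 + 10*I*√5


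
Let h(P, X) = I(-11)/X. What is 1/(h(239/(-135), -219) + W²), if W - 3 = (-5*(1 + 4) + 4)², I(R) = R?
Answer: 219/43172795 ≈ 5.0726e-6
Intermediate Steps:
h(P, X) = -11/X
W = 444 (W = 3 + (-5*(1 + 4) + 4)² = 3 + (-5*5 + 4)² = 3 + (-25 + 4)² = 3 + (-21)² = 3 + 441 = 444)
1/(h(239/(-135), -219) + W²) = 1/(-11/(-219) + 444²) = 1/(-11*(-1/219) + 197136) = 1/(11/219 + 197136) = 1/(43172795/219) = 219/43172795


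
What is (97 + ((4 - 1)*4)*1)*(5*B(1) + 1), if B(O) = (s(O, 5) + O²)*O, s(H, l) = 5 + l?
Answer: 6104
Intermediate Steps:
B(O) = O*(10 + O²) (B(O) = ((5 + 5) + O²)*O = (10 + O²)*O = O*(10 + O²))
(97 + ((4 - 1)*4)*1)*(5*B(1) + 1) = (97 + ((4 - 1)*4)*1)*(5*(1*(10 + 1²)) + 1) = (97 + (3*4)*1)*(5*(1*(10 + 1)) + 1) = (97 + 12*1)*(5*(1*11) + 1) = (97 + 12)*(5*11 + 1) = 109*(55 + 1) = 109*56 = 6104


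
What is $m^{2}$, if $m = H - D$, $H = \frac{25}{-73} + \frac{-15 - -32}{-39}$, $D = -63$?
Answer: $\frac{31380351025}{8105409} \approx 3871.5$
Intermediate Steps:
$H = - \frac{2216}{2847}$ ($H = 25 \left(- \frac{1}{73}\right) + \left(-15 + 32\right) \left(- \frac{1}{39}\right) = - \frac{25}{73} + 17 \left(- \frac{1}{39}\right) = - \frac{25}{73} - \frac{17}{39} = - \frac{2216}{2847} \approx -0.77836$)
$m = \frac{177145}{2847}$ ($m = - \frac{2216}{2847} - -63 = - \frac{2216}{2847} + 63 = \frac{177145}{2847} \approx 62.222$)
$m^{2} = \left(\frac{177145}{2847}\right)^{2} = \frac{31380351025}{8105409}$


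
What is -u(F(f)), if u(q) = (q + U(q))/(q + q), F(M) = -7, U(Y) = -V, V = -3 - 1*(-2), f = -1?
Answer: -3/7 ≈ -0.42857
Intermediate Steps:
V = -1 (V = -3 + 2 = -1)
U(Y) = 1 (U(Y) = -1*(-1) = 1)
u(q) = (1 + q)/(2*q) (u(q) = (q + 1)/(q + q) = (1 + q)/((2*q)) = (1 + q)*(1/(2*q)) = (1 + q)/(2*q))
-u(F(f)) = -(1 - 7)/(2*(-7)) = -(-1)*(-6)/(2*7) = -1*3/7 = -3/7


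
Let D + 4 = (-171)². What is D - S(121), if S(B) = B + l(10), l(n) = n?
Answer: 29106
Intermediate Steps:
S(B) = 10 + B (S(B) = B + 10 = 10 + B)
D = 29237 (D = -4 + (-171)² = -4 + 29241 = 29237)
D - S(121) = 29237 - (10 + 121) = 29237 - 1*131 = 29237 - 131 = 29106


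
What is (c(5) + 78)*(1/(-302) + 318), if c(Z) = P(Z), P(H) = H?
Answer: 7970905/302 ≈ 26394.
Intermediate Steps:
c(Z) = Z
(c(5) + 78)*(1/(-302) + 318) = (5 + 78)*(1/(-302) + 318) = 83*(-1/302 + 318) = 83*(96035/302) = 7970905/302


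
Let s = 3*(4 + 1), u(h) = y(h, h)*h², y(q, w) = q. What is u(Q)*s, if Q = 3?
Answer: 405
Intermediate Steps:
u(h) = h³ (u(h) = h*h² = h³)
s = 15 (s = 3*5 = 15)
u(Q)*s = 3³*15 = 27*15 = 405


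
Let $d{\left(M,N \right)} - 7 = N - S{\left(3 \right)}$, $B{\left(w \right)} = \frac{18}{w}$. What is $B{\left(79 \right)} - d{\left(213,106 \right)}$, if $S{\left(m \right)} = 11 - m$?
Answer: $- \frac{8277}{79} \approx -104.77$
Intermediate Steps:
$d{\left(M,N \right)} = -1 + N$ ($d{\left(M,N \right)} = 7 - \left(11 - 3 - N\right) = 7 + \left(N - \left(11 - 3\right)\right) = 7 + \left(N - 8\right) = 7 + \left(-8 + N\right) = -1 + N$)
$B{\left(79 \right)} - d{\left(213,106 \right)} = \frac{18}{79} - \left(-1 + 106\right) = 18 \cdot \frac{1}{79} - 105 = \frac{18}{79} - 105 = - \frac{8277}{79}$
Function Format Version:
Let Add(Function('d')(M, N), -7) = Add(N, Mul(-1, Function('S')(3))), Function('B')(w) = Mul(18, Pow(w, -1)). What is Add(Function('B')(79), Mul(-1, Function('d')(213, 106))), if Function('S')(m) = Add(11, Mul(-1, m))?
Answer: Rational(-8277, 79) ≈ -104.77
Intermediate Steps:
Function('d')(M, N) = Add(-1, N) (Function('d')(M, N) = Add(7, Add(N, Mul(-1, Add(11, Mul(-1, 3))))) = Add(7, Add(N, Mul(-1, Add(11, -3)))) = Add(7, Add(N, Mul(-1, 8))) = Add(7, Add(N, -8)) = Add(7, Add(-8, N)) = Add(-1, N))
Add(Function('B')(79), Mul(-1, Function('d')(213, 106))) = Add(Mul(18, Pow(79, -1)), Mul(-1, Add(-1, 106))) = Add(Mul(18, Rational(1, 79)), Mul(-1, 105)) = Add(Rational(18, 79), -105) = Rational(-8277, 79)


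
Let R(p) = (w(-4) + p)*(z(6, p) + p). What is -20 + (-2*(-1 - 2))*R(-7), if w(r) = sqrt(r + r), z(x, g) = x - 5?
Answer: 232 - 72*I*sqrt(2) ≈ 232.0 - 101.82*I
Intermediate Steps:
z(x, g) = -5 + x
w(r) = sqrt(2)*sqrt(r) (w(r) = sqrt(2*r) = sqrt(2)*sqrt(r))
R(p) = (1 + p)*(p + 2*I*sqrt(2)) (R(p) = (sqrt(2)*sqrt(-4) + p)*((-5 + 6) + p) = (sqrt(2)*(2*I) + p)*(1 + p) = (2*I*sqrt(2) + p)*(1 + p) = (p + 2*I*sqrt(2))*(1 + p) = (1 + p)*(p + 2*I*sqrt(2)))
-20 + (-2*(-1 - 2))*R(-7) = -20 + (-2*(-1 - 2))*(-7 + (-7)**2 + 2*I*sqrt(2) + 2*I*(-7)*sqrt(2)) = -20 + (-2*(-3))*(-7 + 49 + 2*I*sqrt(2) - 14*I*sqrt(2)) = -20 + 6*(42 - 12*I*sqrt(2)) = -20 + (252 - 72*I*sqrt(2)) = 232 - 72*I*sqrt(2)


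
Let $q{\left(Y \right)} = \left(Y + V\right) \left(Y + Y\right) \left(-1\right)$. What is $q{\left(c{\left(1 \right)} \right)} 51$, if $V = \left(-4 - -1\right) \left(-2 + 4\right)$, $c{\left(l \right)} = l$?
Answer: $510$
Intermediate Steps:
$V = -6$ ($V = \left(-4 + 1\right) 2 = \left(-3\right) 2 = -6$)
$q{\left(Y \right)} = - 2 Y \left(-6 + Y\right)$ ($q{\left(Y \right)} = \left(Y - 6\right) \left(Y + Y\right) \left(-1\right) = \left(-6 + Y\right) 2 Y \left(-1\right) = 2 Y \left(-6 + Y\right) \left(-1\right) = - 2 Y \left(-6 + Y\right)$)
$q{\left(c{\left(1 \right)} \right)} 51 = 2 \cdot 1 \left(6 - 1\right) 51 = 2 \cdot 1 \cdot 5 \cdot 51 = 10 \cdot 51 = 510$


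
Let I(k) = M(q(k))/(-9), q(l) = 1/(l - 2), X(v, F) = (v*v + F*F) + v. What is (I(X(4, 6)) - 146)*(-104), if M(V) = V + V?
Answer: 3689816/243 ≈ 15184.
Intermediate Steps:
X(v, F) = v + F**2 + v**2 (X(v, F) = (v**2 + F**2) + v = (F**2 + v**2) + v = v + F**2 + v**2)
q(l) = 1/(-2 + l)
M(V) = 2*V
I(k) = -2/(9*(-2 + k)) (I(k) = (2/(-2 + k))/(-9) = (2/(-2 + k))*(-1/9) = -2/(9*(-2 + k)))
(I(X(4, 6)) - 146)*(-104) = (-2/(-18 + 9*(4 + 6**2 + 4**2)) - 146)*(-104) = (-2/(-18 + 9*(4 + 36 + 16)) - 146)*(-104) = (-2/(-18 + 9*56) - 146)*(-104) = (-2/(-18 + 504) - 146)*(-104) = (-2/486 - 146)*(-104) = (-2*1/486 - 146)*(-104) = (-1/243 - 146)*(-104) = -35479/243*(-104) = 3689816/243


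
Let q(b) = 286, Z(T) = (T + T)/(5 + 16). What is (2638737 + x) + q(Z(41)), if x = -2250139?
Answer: 388884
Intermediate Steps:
Z(T) = 2*T/21 (Z(T) = (2*T)/21 = (2*T)*(1/21) = 2*T/21)
(2638737 + x) + q(Z(41)) = (2638737 - 2250139) + 286 = 388598 + 286 = 388884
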